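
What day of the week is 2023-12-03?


Date: December 3, 2023
Anchor: Jan 1, 2023. With p = 2023 - 1 = 2022: (p + p//4 - p//100 + p//400) mod 7 = (2022 + 505 - 20 + 5) mod 7 = 2512 mod 7 = 6 -> Sunday (Mon=0 ... Sun=6)
Days before December (Jan-Nov): 334; offset = 334 + 3 - 1 = 336
Weekday index = (6 + 336) mod 7 = 6

Day of the week: Sunday


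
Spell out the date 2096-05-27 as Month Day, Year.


ISO 2096-05-27 parses as year=2096, month=05, day=27
Month 5 -> May

May 27, 2096


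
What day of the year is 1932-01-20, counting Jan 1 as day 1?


Date: January 20, 1932
No months before January
Plus 20 days in January

Day of year: 20


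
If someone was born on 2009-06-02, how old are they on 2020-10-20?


Birth: 2009-06-02
Reference: 2020-10-20
Year difference: 2020 - 2009 = 11

11 years old


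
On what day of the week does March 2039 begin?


Target: March 1, 2039
Anchor: Jan 1, 2039. With p = 2039 - 1 = 2038: (p + p//4 - p//100 + p//400) mod 7 = (2038 + 509 - 20 + 5) mod 7 = 2532 mod 7 = 5 -> Saturday (Mon=0 ... Sun=6)
Days before March (Jan-Feb): 59 days
Weekday index = (5 + 59) mod 7 = 1

Tuesday


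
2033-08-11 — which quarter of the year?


Month: August (month 8)
Q1: Jan-Mar, Q2: Apr-Jun, Q3: Jul-Sep, Q4: Oct-Dec

Q3


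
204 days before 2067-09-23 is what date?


Start: 2067-09-23, subtract 204 days
Back 23 days from September 23 reaches August 31, 2067 -> 181 left
August 2067 has 31 days -> back to July 31, 2067 -> 150 left
July 2067 has 31 days -> back to June 30, 2067 -> 119 left
June 2067 has 30 days -> back to May 31, 2067 -> 89 left
May 2067 has 31 days -> back to April 30, 2067 -> 58 left
April 2067 has 30 days -> back to March 31, 2067 -> 28 left
March 2067: 31 - 28 = 3 -> lands on March 3

Result: 2067-03-03


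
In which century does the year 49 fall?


Century = (year - 1) // 100 + 1
= (49 - 1) // 100 + 1
= 48 // 100 + 1
= 0 + 1

1st century


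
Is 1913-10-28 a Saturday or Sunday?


Anchor: Jan 1, 1913. With p = 1913 - 1 = 1912: (p + p//4 - p//100 + p//400) mod 7 = (1912 + 478 - 19 + 4) mod 7 = 2375 mod 7 = 2 -> Wednesday (Mon=0 ... Sun=6)
Day of year: 301; offset = 300
Weekday index = (2 + 300) mod 7 = 1 -> Tuesday
Weekend days: Saturday, Sunday

No


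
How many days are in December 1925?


December 1925

31 days


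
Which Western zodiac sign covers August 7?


Date: August 7
Conventional tropical zodiac dates: Leo from July 23 onward; Virgo starts August 23
August 7 falls within the Leo range

Leo


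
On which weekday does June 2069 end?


June 2069 has 30 days
Anchor: Jan 1, 2069. With p = 2069 - 1 = 2068: (p + p//4 - p//100 + p//400) mod 7 = (2068 + 517 - 20 + 5) mod 7 = 2570 mod 7 = 1 -> Tuesday (Mon=0 ... Sun=6)
Days before June (Jan-May): 151; June 1 index = (1 + 151) mod 7 = 5 -> Saturday
Last day offset: 30 - 1 = 29 days
Weekday index = (5 + 29) mod 7 = 6

Sunday, June 30


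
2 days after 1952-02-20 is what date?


Start: 1952-02-20, add 2 days
February 1952 has 29 days; 20 + 2 = 22 stays within February

Result: 1952-02-22


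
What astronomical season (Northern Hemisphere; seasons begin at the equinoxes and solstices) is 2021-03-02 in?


Date: March 2
Astronomical Winter (approx.; exact equinox/solstice day varies by year): December 21 to March 19
March 2 falls within the Winter window

Winter


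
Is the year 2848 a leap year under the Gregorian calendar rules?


Gregorian leap year rule: divisible by 4, but not by 100, unless also by 400.
2848 is divisible by 4 but not 100 -> leap year

Yes


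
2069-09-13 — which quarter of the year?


Month: September (month 9)
Q1: Jan-Mar, Q2: Apr-Jun, Q3: Jul-Sep, Q4: Oct-Dec

Q3


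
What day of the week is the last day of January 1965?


January 1965 has 31 days
Anchor: Jan 1, 1965. With p = 1965 - 1 = 1964: (p + p//4 - p//100 + p//400) mod 7 = (1964 + 491 - 19 + 4) mod 7 = 2440 mod 7 = 4 -> Friday (Mon=0 ... Sun=6)
January 1 is the anchor itself -> Friday
Last day offset: 31 - 1 = 30 days
Weekday index = (4 + 30) mod 7 = 6

Sunday, January 31


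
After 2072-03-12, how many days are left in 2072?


Day of year: 72 of 366
Remaining = 366 - 72

294 days


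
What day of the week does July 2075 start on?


Target: July 1, 2075
Anchor: Jan 1, 2075. With p = 2075 - 1 = 2074: (p + p//4 - p//100 + p//400) mod 7 = (2074 + 518 - 20 + 5) mod 7 = 2577 mod 7 = 1 -> Tuesday (Mon=0 ... Sun=6)
Days before July (Jan-Jun): 181 days
Weekday index = (1 + 181) mod 7 = 0

Monday


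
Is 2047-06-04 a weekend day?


Anchor: Jan 1, 2047. With p = 2047 - 1 = 2046: (p + p//4 - p//100 + p//400) mod 7 = (2046 + 511 - 20 + 5) mod 7 = 2542 mod 7 = 1 -> Tuesday (Mon=0 ... Sun=6)
Day of year: 155; offset = 154
Weekday index = (1 + 154) mod 7 = 1 -> Tuesday
Weekend days: Saturday, Sunday

No


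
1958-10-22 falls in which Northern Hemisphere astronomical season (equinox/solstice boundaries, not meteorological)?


Date: October 22
Astronomical Autumn (approx.; exact equinox/solstice day varies by year): September 22 to December 20
October 22 falls within the Autumn window

Autumn


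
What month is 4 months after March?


March is month 3
3 + 4 = 7

July


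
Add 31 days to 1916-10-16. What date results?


Start: 1916-10-16, add 31 days
October 1916 has 31 days: 31 - 16 = 15 days to October 31 -> 16 left
November 1916: 16 <= 30 -> lands on November 16

Result: 1916-11-16


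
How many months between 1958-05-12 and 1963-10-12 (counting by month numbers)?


From May 1958 to October 1963
5 years * 12 = 60 months, plus 5 months = 65

65 months


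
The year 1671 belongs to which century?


Century = (year - 1) // 100 + 1
= (1671 - 1) // 100 + 1
= 1670 // 100 + 1
= 16 + 1

17th century


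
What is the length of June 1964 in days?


June 1964

30 days


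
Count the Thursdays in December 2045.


December 2045 has 31 days
Anchor: Jan 1, 2045. With p = 2045 - 1 = 2044: (p + p//4 - p//100 + p//400) mod 7 = (2044 + 511 - 20 + 5) mod 7 = 2540 mod 7 = 6 -> Sunday (Mon=0 ... Sun=6)
Days before December (Jan-Nov): 334; December 1 index = (6 + 334) mod 7 = 4 -> Friday
First Thursday is December 7
Thursdays: 7, 14, 21, 28

4 Thursdays


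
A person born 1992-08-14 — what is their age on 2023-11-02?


Birth: 1992-08-14
Reference: 2023-11-02
Year difference: 2023 - 1992 = 31

31 years old


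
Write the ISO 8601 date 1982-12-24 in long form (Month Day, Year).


ISO 1982-12-24 parses as year=1982, month=12, day=24
Month 12 -> December

December 24, 1982


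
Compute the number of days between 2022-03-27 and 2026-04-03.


From 2022-03-27 to 2026-04-03
2022-03-27: days before March = 31 + 28 = 59 (2022 is not a leap year); day of year = 59 + 27 = 86
2026-04-03: days before April = 31 + 28 + 31 = 90 (2026 is not a leap year); day of year = 90 + 3 = 93
Rest of 2022: 365 - 86 = 279
Full years 2023 (365), 2024 (366), 2025 (365): 1096
Total = 279 + 1096 + 93 = 1468

1468 days


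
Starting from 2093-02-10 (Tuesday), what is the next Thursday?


Current: Tuesday
Target: Thursday
Days ahead: 2

Next Thursday: 2093-02-12


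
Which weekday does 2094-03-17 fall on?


Date: March 17, 2094
Anchor: Jan 1, 2094. With p = 2094 - 1 = 2093: (p + p//4 - p//100 + p//400) mod 7 = (2093 + 523 - 20 + 5) mod 7 = 2601 mod 7 = 4 -> Friday (Mon=0 ... Sun=6)
Days before March (Jan-Feb): 59; offset = 59 + 17 - 1 = 75
Weekday index = (4 + 75) mod 7 = 2

Day of the week: Wednesday


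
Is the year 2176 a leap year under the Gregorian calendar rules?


Gregorian leap year rule: divisible by 4, but not by 100, unless also by 400.
2176 is divisible by 4 but not 100 -> leap year

Yes


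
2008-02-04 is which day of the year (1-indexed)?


Date: February 4, 2008
Days in months 1 through 1: 31
Plus 4 days in February

Day of year: 35


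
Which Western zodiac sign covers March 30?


Date: March 30
Conventional tropical zodiac dates: Aries from March 21 onward; Taurus starts April 20
March 30 falls within the Aries range

Aries


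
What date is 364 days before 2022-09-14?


Start: 2022-09-14, subtract 364 days
Back 14 days from September 14 reaches August 31, 2022 -> 350 left
August 2022 has 31 days -> back to July 31, 2022 -> 319 left
July 2022 has 31 days -> back to June 30, 2022 -> 288 left
June 2022 has 30 days -> back to May 31, 2022 -> 258 left
May 2022 has 31 days -> back to April 30, 2022 -> 227 left
April 2022 has 30 days -> back to March 31, 2022 -> 197 left
March 2022 has 31 days -> back to February 28, 2022 -> 166 left
February 2022 has 28 days -> back to January 31, 2022 -> 138 left
January 2022 has 31 days -> back to December 31, 2021 -> 107 left
December 2021 has 31 days -> back to November 30, 2021 -> 76 left
November 2021 has 30 days -> back to October 31, 2021 -> 46 left
October 2021 has 31 days -> back to September 30, 2021 -> 15 left
September 2021: 30 - 15 = 15 -> lands on September 15

Result: 2021-09-15


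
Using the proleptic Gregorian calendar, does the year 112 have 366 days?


Gregorian leap year rule: divisible by 4, but not by 100, unless also by 400.
112 is divisible by 4 but not 100 -> leap year

Yes


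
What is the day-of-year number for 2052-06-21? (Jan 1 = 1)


Date: June 21, 2052
Days in months 1 through 5: 152
Plus 21 days in June

Day of year: 173


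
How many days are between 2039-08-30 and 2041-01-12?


From 2039-08-30 to 2041-01-12
2039-08-30: days before August = 31 + 28 + 31 + 30 + 31 + 30 + 31 = 212 (2039 is not a leap year); day of year = 212 + 30 = 242
2041-01-12: day of year = 12
Rest of 2039: 365 - 242 = 123
Full years 2040 (366): 366
Total = 123 + 366 + 12 = 501

501 days


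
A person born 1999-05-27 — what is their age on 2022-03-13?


Birth: 1999-05-27
Reference: 2022-03-13
Year difference: 2022 - 1999 = 23
Birthday not yet reached in 2022, subtract 1

22 years old


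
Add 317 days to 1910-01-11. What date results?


Start: 1910-01-11, add 317 days
January 1910 has 31 days: 31 - 11 = 20 days to January 31 -> 297 left
February 1910 has 28 days -> 269 left
March 1910 has 31 days -> 238 left
April 1910 has 30 days -> 208 left
May 1910 has 31 days -> 177 left
June 1910 has 30 days -> 147 left
July 1910 has 31 days -> 116 left
August 1910 has 31 days -> 85 left
September 1910 has 30 days -> 55 left
October 1910 has 31 days -> 24 left
November 1910: 24 <= 30 -> lands on November 24

Result: 1910-11-24


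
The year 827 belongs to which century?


Century = (year - 1) // 100 + 1
= (827 - 1) // 100 + 1
= 826 // 100 + 1
= 8 + 1

9th century


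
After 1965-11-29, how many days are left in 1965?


Day of year: 333 of 365
Remaining = 365 - 333

32 days


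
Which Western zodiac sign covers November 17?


Date: November 17
Conventional tropical zodiac dates: Scorpio from October 23 onward; Sagittarius starts November 22
November 17 falls within the Scorpio range

Scorpio


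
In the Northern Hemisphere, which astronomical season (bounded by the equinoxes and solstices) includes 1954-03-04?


Date: March 4
Astronomical Winter (approx.; exact equinox/solstice day varies by year): December 21 to March 19
March 4 falls within the Winter window

Winter


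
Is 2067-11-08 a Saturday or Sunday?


Anchor: Jan 1, 2067. With p = 2067 - 1 = 2066: (p + p//4 - p//100 + p//400) mod 7 = (2066 + 516 - 20 + 5) mod 7 = 2567 mod 7 = 5 -> Saturday (Mon=0 ... Sun=6)
Day of year: 312; offset = 311
Weekday index = (5 + 311) mod 7 = 1 -> Tuesday
Weekend days: Saturday, Sunday

No


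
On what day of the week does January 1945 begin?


Target: January 1, 1945
Anchor: Jan 1, 1945. With p = 1945 - 1 = 1944: (p + p//4 - p//100 + p//400) mod 7 = (1944 + 486 - 19 + 4) mod 7 = 2415 mod 7 = 0 -> Monday (Mon=0 ... Sun=6)
Offset from anchor: 0 days
Weekday index = (0 + 0) mod 7 = 0

Monday


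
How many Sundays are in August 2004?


August 2004 has 31 days
Anchor: Jan 1, 2004. With p = 2004 - 1 = 2003: (p + p//4 - p//100 + p//400) mod 7 = (2003 + 500 - 20 + 5) mod 7 = 2488 mod 7 = 3 -> Thursday (Mon=0 ... Sun=6)
Days before August (Jan-Jul): 213; August 1 index = (3 + 213) mod 7 = 6 -> Sunday
First Sunday is August 1
Sundays: 1, 8, 15, 22, 29

5 Sundays


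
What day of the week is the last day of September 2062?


September 2062 has 30 days
Anchor: Jan 1, 2062. With p = 2062 - 1 = 2061: (p + p//4 - p//100 + p//400) mod 7 = (2061 + 515 - 20 + 5) mod 7 = 2561 mod 7 = 6 -> Sunday (Mon=0 ... Sun=6)
Days before September (Jan-Aug): 243; September 1 index = (6 + 243) mod 7 = 4 -> Friday
Last day offset: 30 - 1 = 29 days
Weekday index = (4 + 29) mod 7 = 5

Saturday, September 30


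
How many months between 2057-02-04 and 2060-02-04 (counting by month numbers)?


From February 2057 to February 2060
3 years * 12 = 36 months = 36

36 months


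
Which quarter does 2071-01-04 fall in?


Month: January (month 1)
Q1: Jan-Mar, Q2: Apr-Jun, Q3: Jul-Sep, Q4: Oct-Dec

Q1


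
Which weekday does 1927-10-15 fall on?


Date: October 15, 1927
Anchor: Jan 1, 1927. With p = 1927 - 1 = 1926: (p + p//4 - p//100 + p//400) mod 7 = (1926 + 481 - 19 + 4) mod 7 = 2392 mod 7 = 5 -> Saturday (Mon=0 ... Sun=6)
Days before October (Jan-Sep): 273; offset = 273 + 15 - 1 = 287
Weekday index = (5 + 287) mod 7 = 5

Day of the week: Saturday


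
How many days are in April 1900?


April 1900

30 days


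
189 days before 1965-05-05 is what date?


Start: 1965-05-05, subtract 189 days
Back 5 days from May 5 reaches April 30, 1965 -> 184 left
April 1965 has 30 days -> back to March 31, 1965 -> 154 left
March 1965 has 31 days -> back to February 28, 1965 -> 123 left
February 1965 has 28 days -> back to January 31, 1965 -> 95 left
January 1965 has 31 days -> back to December 31, 1964 -> 64 left
December 1964 has 31 days -> back to November 30, 1964 -> 33 left
November 1964 has 30 days -> back to October 31, 1964 -> 3 left
October 1964: 31 - 3 = 28 -> lands on October 28

Result: 1964-10-28


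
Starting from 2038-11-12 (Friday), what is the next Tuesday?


Current: Friday
Target: Tuesday
Days ahead: 4

Next Tuesday: 2038-11-16


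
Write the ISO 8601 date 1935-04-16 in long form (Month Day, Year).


ISO 1935-04-16 parses as year=1935, month=04, day=16
Month 4 -> April

April 16, 1935


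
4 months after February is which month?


February is month 2
2 + 4 = 6

June


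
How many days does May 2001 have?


May 2001

31 days


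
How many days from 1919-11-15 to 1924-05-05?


From 1919-11-15 to 1924-05-05
1919-11-15: days before November = 31 + 28 + 31 + 30 + 31 + 30 + 31 + 31 + 30 + 31 = 304 (1919 is not a leap year); day of year = 304 + 15 = 319
1924-05-05: days before May = 31 + 29 + 31 + 30 = 121 (1924 is a leap year); day of year = 121 + 5 = 126
Rest of 1919: 365 - 319 = 46
Full years 1920 (366), 1921 (365), 1922 (365), 1923 (365): 1461
Total = 46 + 1461 + 126 = 1633

1633 days


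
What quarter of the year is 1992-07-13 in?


Month: July (month 7)
Q1: Jan-Mar, Q2: Apr-Jun, Q3: Jul-Sep, Q4: Oct-Dec

Q3


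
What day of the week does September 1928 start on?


Target: September 1, 1928
Anchor: Jan 1, 1928. With p = 1928 - 1 = 1927: (p + p//4 - p//100 + p//400) mod 7 = (1927 + 481 - 19 + 4) mod 7 = 2393 mod 7 = 6 -> Sunday (Mon=0 ... Sun=6)
Days before September (Jan-Aug): 244 days
Weekday index = (6 + 244) mod 7 = 5

Saturday


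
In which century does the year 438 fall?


Century = (year - 1) // 100 + 1
= (438 - 1) // 100 + 1
= 437 // 100 + 1
= 4 + 1

5th century


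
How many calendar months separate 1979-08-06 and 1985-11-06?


From August 1979 to November 1985
6 years * 12 = 72 months, plus 3 months = 75

75 months


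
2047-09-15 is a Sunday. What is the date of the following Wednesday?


Current: Sunday
Target: Wednesday
Days ahead: 3

Next Wednesday: 2047-09-18


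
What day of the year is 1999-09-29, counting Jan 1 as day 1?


Date: September 29, 1999
Days in months 1 through 8: 243
Plus 29 days in September

Day of year: 272


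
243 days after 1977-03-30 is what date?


Start: 1977-03-30, add 243 days
March 1977 has 31 days: 31 - 30 = 1 day to March 31 -> 242 left
April 1977 has 30 days -> 212 left
May 1977 has 31 days -> 181 left
June 1977 has 30 days -> 151 left
July 1977 has 31 days -> 120 left
August 1977 has 31 days -> 89 left
September 1977 has 30 days -> 59 left
October 1977 has 31 days -> 28 left
November 1977: 28 <= 30 -> lands on November 28

Result: 1977-11-28


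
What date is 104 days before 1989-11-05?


Start: 1989-11-05, subtract 104 days
Back 5 days from November 5 reaches October 31, 1989 -> 99 left
October 1989 has 31 days -> back to September 30, 1989 -> 68 left
September 1989 has 30 days -> back to August 31, 1989 -> 38 left
August 1989 has 31 days -> back to July 31, 1989 -> 7 left
July 1989: 31 - 7 = 24 -> lands on July 24

Result: 1989-07-24


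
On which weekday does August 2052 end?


August 2052 has 31 days
Anchor: Jan 1, 2052. With p = 2052 - 1 = 2051: (p + p//4 - p//100 + p//400) mod 7 = (2051 + 512 - 20 + 5) mod 7 = 2548 mod 7 = 0 -> Monday (Mon=0 ... Sun=6)
Days before August (Jan-Jul): 213; August 1 index = (0 + 213) mod 7 = 3 -> Thursday
Last day offset: 31 - 1 = 30 days
Weekday index = (3 + 30) mod 7 = 5

Saturday, August 31


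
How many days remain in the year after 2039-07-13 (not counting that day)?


Day of year: 194 of 365
Remaining = 365 - 194

171 days


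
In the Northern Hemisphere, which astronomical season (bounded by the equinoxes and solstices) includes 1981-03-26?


Date: March 26
Astronomical Spring (approx.; exact equinox/solstice day varies by year): March 20 to June 20
March 26 falls within the Spring window

Spring


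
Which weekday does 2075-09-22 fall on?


Date: September 22, 2075
Anchor: Jan 1, 2075. With p = 2075 - 1 = 2074: (p + p//4 - p//100 + p//400) mod 7 = (2074 + 518 - 20 + 5) mod 7 = 2577 mod 7 = 1 -> Tuesday (Mon=0 ... Sun=6)
Days before September (Jan-Aug): 243; offset = 243 + 22 - 1 = 264
Weekday index = (1 + 264) mod 7 = 6

Day of the week: Sunday


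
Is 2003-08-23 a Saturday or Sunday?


Anchor: Jan 1, 2003. With p = 2003 - 1 = 2002: (p + p//4 - p//100 + p//400) mod 7 = (2002 + 500 - 20 + 5) mod 7 = 2487 mod 7 = 2 -> Wednesday (Mon=0 ... Sun=6)
Day of year: 235; offset = 234
Weekday index = (2 + 234) mod 7 = 5 -> Saturday
Weekend days: Saturday, Sunday

Yes


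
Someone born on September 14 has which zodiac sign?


Date: September 14
Conventional tropical zodiac dates: Virgo from August 23 onward; Libra starts September 23
September 14 falls within the Virgo range

Virgo


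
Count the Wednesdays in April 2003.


April 2003 has 30 days
Anchor: Jan 1, 2003. With p = 2003 - 1 = 2002: (p + p//4 - p//100 + p//400) mod 7 = (2002 + 500 - 20 + 5) mod 7 = 2487 mod 7 = 2 -> Wednesday (Mon=0 ... Sun=6)
Days before April (Jan-Mar): 90; April 1 index = (2 + 90) mod 7 = 1 -> Tuesday
First Wednesday is April 2
Wednesdays: 2, 9, 16, 23, 30

5 Wednesdays


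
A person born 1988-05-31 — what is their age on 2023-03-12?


Birth: 1988-05-31
Reference: 2023-03-12
Year difference: 2023 - 1988 = 35
Birthday not yet reached in 2023, subtract 1

34 years old


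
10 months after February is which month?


February is month 2
2 + 10 = 12

December


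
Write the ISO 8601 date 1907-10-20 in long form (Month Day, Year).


ISO 1907-10-20 parses as year=1907, month=10, day=20
Month 10 -> October

October 20, 1907


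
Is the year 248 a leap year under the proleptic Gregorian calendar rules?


Gregorian leap year rule: divisible by 4, but not by 100, unless also by 400.
248 is divisible by 4 but not 100 -> leap year

Yes


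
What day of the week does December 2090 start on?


Target: December 1, 2090
Anchor: Jan 1, 2090. With p = 2090 - 1 = 2089: (p + p//4 - p//100 + p//400) mod 7 = (2089 + 522 - 20 + 5) mod 7 = 2596 mod 7 = 6 -> Sunday (Mon=0 ... Sun=6)
Days before December (Jan-Nov): 334 days
Weekday index = (6 + 334) mod 7 = 4

Friday


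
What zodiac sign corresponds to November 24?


Date: November 24
Conventional tropical zodiac dates: Sagittarius from November 22 onward; Capricorn starts December 22
November 24 falls within the Sagittarius range

Sagittarius


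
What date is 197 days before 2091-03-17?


Start: 2091-03-17, subtract 197 days
Back 17 days from March 17 reaches February 28, 2091 -> 180 left
February 2091 has 28 days -> back to January 31, 2091 -> 152 left
January 2091 has 31 days -> back to December 31, 2090 -> 121 left
December 2090 has 31 days -> back to November 30, 2090 -> 90 left
November 2090 has 30 days -> back to October 31, 2090 -> 60 left
October 2090 has 31 days -> back to September 30, 2090 -> 29 left
September 2090: 30 - 29 = 1 -> lands on September 1

Result: 2090-09-01


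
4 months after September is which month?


September is month 9
9 + 4 = 13; wrap: 13 - 12 = 1

January


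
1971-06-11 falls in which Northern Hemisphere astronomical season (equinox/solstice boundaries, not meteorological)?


Date: June 11
Astronomical Spring (approx.; exact equinox/solstice day varies by year): March 20 to June 20
June 11 falls within the Spring window

Spring


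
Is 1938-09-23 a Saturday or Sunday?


Anchor: Jan 1, 1938. With p = 1938 - 1 = 1937: (p + p//4 - p//100 + p//400) mod 7 = (1937 + 484 - 19 + 4) mod 7 = 2406 mod 7 = 5 -> Saturday (Mon=0 ... Sun=6)
Day of year: 266; offset = 265
Weekday index = (5 + 265) mod 7 = 4 -> Friday
Weekend days: Saturday, Sunday

No


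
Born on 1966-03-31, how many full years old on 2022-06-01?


Birth: 1966-03-31
Reference: 2022-06-01
Year difference: 2022 - 1966 = 56

56 years old


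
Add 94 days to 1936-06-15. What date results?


Start: 1936-06-15, add 94 days
June 1936 has 30 days: 30 - 15 = 15 days to June 30 -> 79 left
July 1936 has 31 days -> 48 left
August 1936 has 31 days -> 17 left
September 1936: 17 <= 30 -> lands on September 17

Result: 1936-09-17


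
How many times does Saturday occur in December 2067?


December 2067 has 31 days
Anchor: Jan 1, 2067. With p = 2067 - 1 = 2066: (p + p//4 - p//100 + p//400) mod 7 = (2066 + 516 - 20 + 5) mod 7 = 2567 mod 7 = 5 -> Saturday (Mon=0 ... Sun=6)
Days before December (Jan-Nov): 334; December 1 index = (5 + 334) mod 7 = 3 -> Thursday
First Saturday is December 3
Saturdays: 3, 10, 17, 24, 31

5 Saturdays


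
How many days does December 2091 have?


December 2091

31 days


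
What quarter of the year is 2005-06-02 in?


Month: June (month 6)
Q1: Jan-Mar, Q2: Apr-Jun, Q3: Jul-Sep, Q4: Oct-Dec

Q2


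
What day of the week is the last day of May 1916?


May 1916 has 31 days
Anchor: Jan 1, 1916. With p = 1916 - 1 = 1915: (p + p//4 - p//100 + p//400) mod 7 = (1915 + 478 - 19 + 4) mod 7 = 2378 mod 7 = 5 -> Saturday (Mon=0 ... Sun=6)
Days before May (Jan-Apr): 121; May 1 index = (5 + 121) mod 7 = 0 -> Monday
Last day offset: 31 - 1 = 30 days
Weekday index = (0 + 30) mod 7 = 2

Wednesday, May 31


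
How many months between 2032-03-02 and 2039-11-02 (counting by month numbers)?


From March 2032 to November 2039
7 years * 12 = 84 months, plus 8 months = 92

92 months


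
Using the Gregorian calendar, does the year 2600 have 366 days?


Gregorian leap year rule: divisible by 4, but not by 100, unless also by 400.
2600 is divisible by 100 but not 400 -> not a leap year

No


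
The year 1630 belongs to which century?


Century = (year - 1) // 100 + 1
= (1630 - 1) // 100 + 1
= 1629 // 100 + 1
= 16 + 1

17th century


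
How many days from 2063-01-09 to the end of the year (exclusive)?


Day of year: 9 of 365
Remaining = 365 - 9

356 days


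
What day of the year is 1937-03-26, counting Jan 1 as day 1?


Date: March 26, 1937
Days in months 1 through 2: 59
Plus 26 days in March

Day of year: 85


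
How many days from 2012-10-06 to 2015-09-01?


From 2012-10-06 to 2015-09-01
2012-10-06: days before October = 31 + 29 + 31 + 30 + 31 + 30 + 31 + 31 + 30 = 274 (2012 is a leap year); day of year = 274 + 6 = 280
2015-09-01: days before September = 31 + 28 + 31 + 30 + 31 + 30 + 31 + 31 = 243 (2015 is not a leap year); day of year = 243 + 1 = 244
Rest of 2012: 366 - 280 = 86
Full years 2013 (365), 2014 (365): 730
Total = 86 + 730 + 244 = 1060

1060 days


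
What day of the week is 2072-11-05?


Date: November 5, 2072
Anchor: Jan 1, 2072. With p = 2072 - 1 = 2071: (p + p//4 - p//100 + p//400) mod 7 = (2071 + 517 - 20 + 5) mod 7 = 2573 mod 7 = 4 -> Friday (Mon=0 ... Sun=6)
Days before November (Jan-Oct): 305; offset = 305 + 5 - 1 = 309
Weekday index = (4 + 309) mod 7 = 5

Day of the week: Saturday


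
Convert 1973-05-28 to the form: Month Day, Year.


ISO 1973-05-28 parses as year=1973, month=05, day=28
Month 5 -> May

May 28, 1973


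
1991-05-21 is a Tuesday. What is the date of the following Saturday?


Current: Tuesday
Target: Saturday
Days ahead: 4

Next Saturday: 1991-05-25


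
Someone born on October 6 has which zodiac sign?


Date: October 6
Conventional tropical zodiac dates: Libra from September 23 onward; Scorpio starts October 23
October 6 falls within the Libra range

Libra


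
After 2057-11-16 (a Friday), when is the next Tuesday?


Current: Friday
Target: Tuesday
Days ahead: 4

Next Tuesday: 2057-11-20


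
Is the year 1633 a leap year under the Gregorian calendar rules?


Gregorian leap year rule: divisible by 4, but not by 100, unless also by 400.
1633 is not divisible by 4 -> not a leap year

No


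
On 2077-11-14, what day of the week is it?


Date: November 14, 2077
Anchor: Jan 1, 2077. With p = 2077 - 1 = 2076: (p + p//4 - p//100 + p//400) mod 7 = (2076 + 519 - 20 + 5) mod 7 = 2580 mod 7 = 4 -> Friday (Mon=0 ... Sun=6)
Days before November (Jan-Oct): 304; offset = 304 + 14 - 1 = 317
Weekday index = (4 + 317) mod 7 = 6

Day of the week: Sunday


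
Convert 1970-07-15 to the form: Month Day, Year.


ISO 1970-07-15 parses as year=1970, month=07, day=15
Month 7 -> July

July 15, 1970


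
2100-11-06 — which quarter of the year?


Month: November (month 11)
Q1: Jan-Mar, Q2: Apr-Jun, Q3: Jul-Sep, Q4: Oct-Dec

Q4


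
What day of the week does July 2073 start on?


Target: July 1, 2073
Anchor: Jan 1, 2073. With p = 2073 - 1 = 2072: (p + p//4 - p//100 + p//400) mod 7 = (2072 + 518 - 20 + 5) mod 7 = 2575 mod 7 = 6 -> Sunday (Mon=0 ... Sun=6)
Days before July (Jan-Jun): 181 days
Weekday index = (6 + 181) mod 7 = 5

Saturday


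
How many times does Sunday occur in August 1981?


August 1981 has 31 days
Anchor: Jan 1, 1981. With p = 1981 - 1 = 1980: (p + p//4 - p//100 + p//400) mod 7 = (1980 + 495 - 19 + 4) mod 7 = 2460 mod 7 = 3 -> Thursday (Mon=0 ... Sun=6)
Days before August (Jan-Jul): 212; August 1 index = (3 + 212) mod 7 = 5 -> Saturday
First Sunday is August 2
Sundays: 2, 9, 16, 23, 30

5 Sundays


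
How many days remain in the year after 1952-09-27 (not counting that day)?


Day of year: 271 of 366
Remaining = 366 - 271

95 days


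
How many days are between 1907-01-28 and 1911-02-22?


From 1907-01-28 to 1911-02-22
1907-01-28: day of year = 28
1911-02-22: days before February = 31; day of year = 31 + 22 = 53
Rest of 1907: 365 - 28 = 337
Full years 1908 (366), 1909 (365), 1910 (365): 1096
Total = 337 + 1096 + 53 = 1486

1486 days


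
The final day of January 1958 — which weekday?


January 1958 has 31 days
Anchor: Jan 1, 1958. With p = 1958 - 1 = 1957: (p + p//4 - p//100 + p//400) mod 7 = (1957 + 489 - 19 + 4) mod 7 = 2431 mod 7 = 2 -> Wednesday (Mon=0 ... Sun=6)
January 1 is the anchor itself -> Wednesday
Last day offset: 31 - 1 = 30 days
Weekday index = (2 + 30) mod 7 = 4

Friday, January 31


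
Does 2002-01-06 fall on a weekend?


Anchor: Jan 1, 2002. With p = 2002 - 1 = 2001: (p + p//4 - p//100 + p//400) mod 7 = (2001 + 500 - 20 + 5) mod 7 = 2486 mod 7 = 1 -> Tuesday (Mon=0 ... Sun=6)
Day of year: 6; offset = 5
Weekday index = (1 + 5) mod 7 = 6 -> Sunday
Weekend days: Saturday, Sunday

Yes


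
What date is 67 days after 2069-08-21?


Start: 2069-08-21, add 67 days
August 2069 has 31 days: 31 - 21 = 10 days to August 31 -> 57 left
September 2069 has 30 days -> 27 left
October 2069: 27 <= 31 -> lands on October 27

Result: 2069-10-27


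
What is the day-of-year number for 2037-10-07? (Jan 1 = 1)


Date: October 7, 2037
Days in months 1 through 9: 273
Plus 7 days in October

Day of year: 280


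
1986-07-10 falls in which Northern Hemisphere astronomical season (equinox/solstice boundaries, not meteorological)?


Date: July 10
Astronomical Summer (approx.; exact equinox/solstice day varies by year): June 21 to September 21
July 10 falls within the Summer window

Summer


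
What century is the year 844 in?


Century = (year - 1) // 100 + 1
= (844 - 1) // 100 + 1
= 843 // 100 + 1
= 8 + 1

9th century


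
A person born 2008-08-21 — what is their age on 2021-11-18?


Birth: 2008-08-21
Reference: 2021-11-18
Year difference: 2021 - 2008 = 13

13 years old


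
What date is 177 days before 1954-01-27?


Start: 1954-01-27, subtract 177 days
Back 27 days from January 27 reaches December 31, 1953 -> 150 left
December 1953 has 31 days -> back to November 30, 1953 -> 119 left
November 1953 has 30 days -> back to October 31, 1953 -> 89 left
October 1953 has 31 days -> back to September 30, 1953 -> 58 left
September 1953 has 30 days -> back to August 31, 1953 -> 28 left
August 1953: 31 - 28 = 3 -> lands on August 3

Result: 1953-08-03


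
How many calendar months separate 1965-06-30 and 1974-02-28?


From June 1965 to February 1974
9 years * 12 = 108 months, minus 4 months = 104

104 months


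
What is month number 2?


Month 2 of 12

February


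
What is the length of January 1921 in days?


January 1921

31 days


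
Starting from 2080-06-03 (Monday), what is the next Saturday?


Current: Monday
Target: Saturday
Days ahead: 5

Next Saturday: 2080-06-08


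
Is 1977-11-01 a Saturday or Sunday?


Anchor: Jan 1, 1977. With p = 1977 - 1 = 1976: (p + p//4 - p//100 + p//400) mod 7 = (1976 + 494 - 19 + 4) mod 7 = 2455 mod 7 = 5 -> Saturday (Mon=0 ... Sun=6)
Day of year: 305; offset = 304
Weekday index = (5 + 304) mod 7 = 1 -> Tuesday
Weekend days: Saturday, Sunday

No


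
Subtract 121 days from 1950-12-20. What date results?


Start: 1950-12-20, subtract 121 days
Back 20 days from December 20 reaches November 30, 1950 -> 101 left
November 1950 has 30 days -> back to October 31, 1950 -> 71 left
October 1950 has 31 days -> back to September 30, 1950 -> 40 left
September 1950 has 30 days -> back to August 31, 1950 -> 10 left
August 1950: 31 - 10 = 21 -> lands on August 21

Result: 1950-08-21


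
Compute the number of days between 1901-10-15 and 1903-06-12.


From 1901-10-15 to 1903-06-12
1901-10-15: days before October = 31 + 28 + 31 + 30 + 31 + 30 + 31 + 31 + 30 = 273 (1901 is not a leap year); day of year = 273 + 15 = 288
1903-06-12: days before June = 31 + 28 + 31 + 30 + 31 = 151 (1903 is not a leap year); day of year = 151 + 12 = 163
Rest of 1901: 365 - 288 = 77
Full years 1902 (365): 365
Total = 77 + 365 + 163 = 605

605 days


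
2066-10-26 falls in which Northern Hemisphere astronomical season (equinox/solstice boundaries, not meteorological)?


Date: October 26
Astronomical Autumn (approx.; exact equinox/solstice day varies by year): September 22 to December 20
October 26 falls within the Autumn window

Autumn


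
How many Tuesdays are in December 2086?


December 2086 has 31 days
Anchor: Jan 1, 2086. With p = 2086 - 1 = 2085: (p + p//4 - p//100 + p//400) mod 7 = (2085 + 521 - 20 + 5) mod 7 = 2591 mod 7 = 1 -> Tuesday (Mon=0 ... Sun=6)
Days before December (Jan-Nov): 334; December 1 index = (1 + 334) mod 7 = 6 -> Sunday
First Tuesday is December 3
Tuesdays: 3, 10, 17, 24, 31

5 Tuesdays


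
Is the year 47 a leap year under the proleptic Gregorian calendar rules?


Gregorian leap year rule: divisible by 4, but not by 100, unless also by 400.
47 is not divisible by 4 -> not a leap year

No


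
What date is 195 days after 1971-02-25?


Start: 1971-02-25, add 195 days
February 1971 has 28 days: 28 - 25 = 3 days to February 28 -> 192 left
March 1971 has 31 days -> 161 left
April 1971 has 30 days -> 131 left
May 1971 has 31 days -> 100 left
June 1971 has 30 days -> 70 left
July 1971 has 31 days -> 39 left
August 1971 has 31 days -> 8 left
September 1971: 8 <= 30 -> lands on September 8

Result: 1971-09-08


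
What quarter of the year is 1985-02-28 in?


Month: February (month 2)
Q1: Jan-Mar, Q2: Apr-Jun, Q3: Jul-Sep, Q4: Oct-Dec

Q1


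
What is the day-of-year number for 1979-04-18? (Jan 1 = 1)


Date: April 18, 1979
Days in months 1 through 3: 90
Plus 18 days in April

Day of year: 108


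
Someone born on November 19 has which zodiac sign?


Date: November 19
Conventional tropical zodiac dates: Scorpio from October 23 onward; Sagittarius starts November 22
November 19 falls within the Scorpio range

Scorpio


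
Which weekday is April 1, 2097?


Target: April 1, 2097
Anchor: Jan 1, 2097. With p = 2097 - 1 = 2096: (p + p//4 - p//100 + p//400) mod 7 = (2096 + 524 - 20 + 5) mod 7 = 2605 mod 7 = 1 -> Tuesday (Mon=0 ... Sun=6)
Days before April (Jan-Mar): 90 days
Weekday index = (1 + 90) mod 7 = 0

Monday


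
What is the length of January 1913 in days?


January 1913

31 days


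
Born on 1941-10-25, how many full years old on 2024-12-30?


Birth: 1941-10-25
Reference: 2024-12-30
Year difference: 2024 - 1941 = 83

83 years old


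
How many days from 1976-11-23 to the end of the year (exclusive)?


Day of year: 328 of 366
Remaining = 366 - 328

38 days


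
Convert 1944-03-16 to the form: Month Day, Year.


ISO 1944-03-16 parses as year=1944, month=03, day=16
Month 3 -> March

March 16, 1944


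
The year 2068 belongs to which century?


Century = (year - 1) // 100 + 1
= (2068 - 1) // 100 + 1
= 2067 // 100 + 1
= 20 + 1

21st century


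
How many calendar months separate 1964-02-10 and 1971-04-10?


From February 1964 to April 1971
7 years * 12 = 84 months, plus 2 months = 86

86 months


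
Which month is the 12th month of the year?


Month 12 of 12

December


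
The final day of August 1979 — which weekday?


August 1979 has 31 days
Anchor: Jan 1, 1979. With p = 1979 - 1 = 1978: (p + p//4 - p//100 + p//400) mod 7 = (1978 + 494 - 19 + 4) mod 7 = 2457 mod 7 = 0 -> Monday (Mon=0 ... Sun=6)
Days before August (Jan-Jul): 212; August 1 index = (0 + 212) mod 7 = 2 -> Wednesday
Last day offset: 31 - 1 = 30 days
Weekday index = (2 + 30) mod 7 = 4

Friday, August 31


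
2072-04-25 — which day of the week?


Date: April 25, 2072
Anchor: Jan 1, 2072. With p = 2072 - 1 = 2071: (p + p//4 - p//100 + p//400) mod 7 = (2071 + 517 - 20 + 5) mod 7 = 2573 mod 7 = 4 -> Friday (Mon=0 ... Sun=6)
Days before April (Jan-Mar): 91; offset = 91 + 25 - 1 = 115
Weekday index = (4 + 115) mod 7 = 0

Day of the week: Monday


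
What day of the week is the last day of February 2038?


February 2038 has 28 days
Anchor: Jan 1, 2038. With p = 2038 - 1 = 2037: (p + p//4 - p//100 + p//400) mod 7 = (2037 + 509 - 20 + 5) mod 7 = 2531 mod 7 = 4 -> Friday (Mon=0 ... Sun=6)
Days before February (Jan): 31; February 1 index = (4 + 31) mod 7 = 0 -> Monday
Last day offset: 28 - 1 = 27 days
Weekday index = (0 + 27) mod 7 = 6

Sunday, February 28


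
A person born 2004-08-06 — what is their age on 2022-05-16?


Birth: 2004-08-06
Reference: 2022-05-16
Year difference: 2022 - 2004 = 18
Birthday not yet reached in 2022, subtract 1

17 years old


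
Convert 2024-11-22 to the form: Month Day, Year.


ISO 2024-11-22 parses as year=2024, month=11, day=22
Month 11 -> November

November 22, 2024


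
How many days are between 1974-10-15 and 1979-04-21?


From 1974-10-15 to 1979-04-21
1974-10-15: days before October = 31 + 28 + 31 + 30 + 31 + 30 + 31 + 31 + 30 = 273 (1974 is not a leap year); day of year = 273 + 15 = 288
1979-04-21: days before April = 31 + 28 + 31 = 90 (1979 is not a leap year); day of year = 90 + 21 = 111
Rest of 1974: 365 - 288 = 77
Full years 1975 (365), 1976 (366), 1977 (365), 1978 (365): 1461
Total = 77 + 1461 + 111 = 1649

1649 days


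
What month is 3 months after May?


May is month 5
5 + 3 = 8

August


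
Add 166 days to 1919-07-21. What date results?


Start: 1919-07-21, add 166 days
July 1919 has 31 days: 31 - 21 = 10 days to July 31 -> 156 left
August 1919 has 31 days -> 125 left
September 1919 has 30 days -> 95 left
October 1919 has 31 days -> 64 left
November 1919 has 30 days -> 34 left
December 1919 has 31 days -> 3 left
January 1920: 3 <= 31 -> lands on January 3

Result: 1920-01-03


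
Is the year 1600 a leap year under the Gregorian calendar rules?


Gregorian leap year rule: divisible by 4, but not by 100, unless also by 400.
1600 is divisible by 400 -> leap year

Yes


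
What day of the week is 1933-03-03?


Date: March 3, 1933
Anchor: Jan 1, 1933. With p = 1933 - 1 = 1932: (p + p//4 - p//100 + p//400) mod 7 = (1932 + 483 - 19 + 4) mod 7 = 2400 mod 7 = 6 -> Sunday (Mon=0 ... Sun=6)
Days before March (Jan-Feb): 59; offset = 59 + 3 - 1 = 61
Weekday index = (6 + 61) mod 7 = 4

Day of the week: Friday


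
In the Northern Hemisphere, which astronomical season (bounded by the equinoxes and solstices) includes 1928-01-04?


Date: January 4
Astronomical Winter (approx.; exact equinox/solstice day varies by year): December 21 to March 19
January 4 falls within the Winter window

Winter


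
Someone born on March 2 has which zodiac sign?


Date: March 2
Conventional tropical zodiac dates: Pisces from February 19 onward; Aries starts March 21
March 2 falls within the Pisces range

Pisces


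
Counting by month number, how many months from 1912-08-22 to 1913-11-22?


From August 1912 to November 1913
1 year * 12 = 12 months, plus 3 months = 15

15 months


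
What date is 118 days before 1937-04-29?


Start: 1937-04-29, subtract 118 days
Back 29 days from April 29 reaches March 31, 1937 -> 89 left
March 1937 has 31 days -> back to February 28, 1937 -> 58 left
February 1937 has 28 days -> back to January 31, 1937 -> 30 left
January 1937: 31 - 30 = 1 -> lands on January 1

Result: 1937-01-01


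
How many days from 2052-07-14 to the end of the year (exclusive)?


Day of year: 196 of 366
Remaining = 366 - 196

170 days


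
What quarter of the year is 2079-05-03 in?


Month: May (month 5)
Q1: Jan-Mar, Q2: Apr-Jun, Q3: Jul-Sep, Q4: Oct-Dec

Q2


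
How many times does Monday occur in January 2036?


January 2036 has 31 days
Anchor: Jan 1, 2036. With p = 2036 - 1 = 2035: (p + p//4 - p//100 + p//400) mod 7 = (2035 + 508 - 20 + 5) mod 7 = 2528 mod 7 = 1 -> Tuesday (Mon=0 ... Sun=6)
January 1 is the anchor itself -> Tuesday
First Monday is January 7
Mondays: 7, 14, 21, 28

4 Mondays


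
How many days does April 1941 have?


April 1941

30 days


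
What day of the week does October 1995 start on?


Target: October 1, 1995
Anchor: Jan 1, 1995. With p = 1995 - 1 = 1994: (p + p//4 - p//100 + p//400) mod 7 = (1994 + 498 - 19 + 4) mod 7 = 2477 mod 7 = 6 -> Sunday (Mon=0 ... Sun=6)
Days before October (Jan-Sep): 273 days
Weekday index = (6 + 273) mod 7 = 6

Sunday


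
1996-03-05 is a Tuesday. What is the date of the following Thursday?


Current: Tuesday
Target: Thursday
Days ahead: 2

Next Thursday: 1996-03-07


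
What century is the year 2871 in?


Century = (year - 1) // 100 + 1
= (2871 - 1) // 100 + 1
= 2870 // 100 + 1
= 28 + 1

29th century


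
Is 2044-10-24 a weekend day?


Anchor: Jan 1, 2044. With p = 2044 - 1 = 2043: (p + p//4 - p//100 + p//400) mod 7 = (2043 + 510 - 20 + 5) mod 7 = 2538 mod 7 = 4 -> Friday (Mon=0 ... Sun=6)
Day of year: 298; offset = 297
Weekday index = (4 + 297) mod 7 = 0 -> Monday
Weekend days: Saturday, Sunday

No
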